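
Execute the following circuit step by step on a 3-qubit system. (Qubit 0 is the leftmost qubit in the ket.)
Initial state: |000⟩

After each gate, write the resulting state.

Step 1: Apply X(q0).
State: |100⟩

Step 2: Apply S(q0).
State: i|100⟩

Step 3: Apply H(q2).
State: (1/√2)i|100⟩ + (1/√2)i|101⟩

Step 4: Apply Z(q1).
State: (1/√2)i|100⟩ + (1/√2)i|101⟩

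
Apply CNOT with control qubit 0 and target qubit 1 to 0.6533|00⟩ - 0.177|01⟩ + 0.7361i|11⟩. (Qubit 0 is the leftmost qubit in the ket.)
0.6533|00⟩ - 0.177|01⟩ + 0.7361i|10⟩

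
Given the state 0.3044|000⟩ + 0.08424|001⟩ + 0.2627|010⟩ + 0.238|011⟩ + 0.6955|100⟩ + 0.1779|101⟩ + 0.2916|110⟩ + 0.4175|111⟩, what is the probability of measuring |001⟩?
0.007096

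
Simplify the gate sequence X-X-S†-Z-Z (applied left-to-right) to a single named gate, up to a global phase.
S†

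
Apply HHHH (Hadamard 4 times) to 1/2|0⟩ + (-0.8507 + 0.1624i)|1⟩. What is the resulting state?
1/2|0⟩ + (-0.8507 + 0.1624i)|1⟩

H² = I, so an even number of Hadamards cancels: H^4 = I and the state is unchanged.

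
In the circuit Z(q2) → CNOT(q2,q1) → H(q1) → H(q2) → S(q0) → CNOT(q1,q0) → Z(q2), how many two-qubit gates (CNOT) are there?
2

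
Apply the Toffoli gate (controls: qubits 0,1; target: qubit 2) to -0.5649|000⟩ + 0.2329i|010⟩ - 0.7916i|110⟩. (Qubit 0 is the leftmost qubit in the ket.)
-0.5649|000⟩ + 0.2329i|010⟩ - 0.7916i|111⟩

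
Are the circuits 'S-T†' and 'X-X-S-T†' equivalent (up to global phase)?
Yes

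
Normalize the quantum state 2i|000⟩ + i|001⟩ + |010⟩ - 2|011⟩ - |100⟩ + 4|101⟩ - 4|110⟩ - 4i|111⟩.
0.2604i|000⟩ + 0.1302i|001⟩ + 0.1302|010⟩ - 0.2604|011⟩ - 0.1302|100⟩ + 0.5208|101⟩ - 0.5208|110⟩ - 0.5208i|111⟩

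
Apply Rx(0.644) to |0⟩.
0.9486|0⟩ - 0.3165i|1⟩

Rx(0.644) = [[cos(θ/2), −i·sin(θ/2)], [−i·sin(θ/2), cos(θ/2)]]; θ = 0.644, cos(θ/2) ≈ 0.948604, sin(θ/2) ≈ 0.316464.
With a = amp(|0⟩) = 1 and b = amp(|1⟩) = 0:
new amp(|0⟩) = (0.948604)·a + (-0.316464i)·b = 0.9486
new amp(|1⟩) = (-0.316464i)·a + (0.948604)·b = -0.3165i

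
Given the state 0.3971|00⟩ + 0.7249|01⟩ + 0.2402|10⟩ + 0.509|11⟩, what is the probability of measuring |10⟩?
0.0577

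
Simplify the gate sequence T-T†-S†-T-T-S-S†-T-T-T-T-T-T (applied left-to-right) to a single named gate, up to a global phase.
S†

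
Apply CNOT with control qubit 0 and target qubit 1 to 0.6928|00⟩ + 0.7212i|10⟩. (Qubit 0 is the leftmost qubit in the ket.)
0.6928|00⟩ + 0.7212i|11⟩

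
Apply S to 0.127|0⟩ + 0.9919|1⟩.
0.127|0⟩ + 0.9919i|1⟩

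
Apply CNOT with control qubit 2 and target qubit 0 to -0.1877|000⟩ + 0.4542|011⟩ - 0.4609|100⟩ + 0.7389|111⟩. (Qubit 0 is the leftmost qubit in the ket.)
-0.1877|000⟩ + 0.7389|011⟩ - 0.4609|100⟩ + 0.4542|111⟩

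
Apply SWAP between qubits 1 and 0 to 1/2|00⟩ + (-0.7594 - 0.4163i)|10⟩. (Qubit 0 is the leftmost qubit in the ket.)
1/2|00⟩ + (-0.7594 - 0.4163i)|01⟩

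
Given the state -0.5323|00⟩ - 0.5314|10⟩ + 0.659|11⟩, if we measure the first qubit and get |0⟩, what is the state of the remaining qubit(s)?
-|0⟩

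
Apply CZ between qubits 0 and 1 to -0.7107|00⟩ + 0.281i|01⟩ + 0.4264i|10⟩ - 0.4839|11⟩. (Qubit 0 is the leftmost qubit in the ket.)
-0.7107|00⟩ + 0.281i|01⟩ + 0.4264i|10⟩ + 0.4839|11⟩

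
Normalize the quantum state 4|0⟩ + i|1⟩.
0.9701|0⟩ + 0.2425i|1⟩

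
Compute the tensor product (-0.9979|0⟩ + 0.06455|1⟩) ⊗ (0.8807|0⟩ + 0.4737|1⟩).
-0.8789|00⟩ - 0.4727|01⟩ + 0.05685|10⟩ + 0.03058|11⟩

amp(|b₁b₂…⟩) = product of the factor amplitudes for bits b₁, b₂, …; only kets whose every factor amplitude is nonzero survive.
|00⟩: (-0.9979)(0.8807) = -0.8789
|01⟩: (-0.9979)(0.4737) = -0.4727
|10⟩: (0.06455)(0.8807) = 0.05685
|11⟩: (0.06455)(0.4737) = 0.03058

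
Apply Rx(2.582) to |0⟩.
0.2762|0⟩ - 0.9611i|1⟩

Rx(2.582) = [[cos(θ/2), −i·sin(θ/2)], [−i·sin(θ/2), cos(θ/2)]]; θ = 2.582, cos(θ/2) ≈ 0.27616, sin(θ/2) ≈ 0.961112.
With a = amp(|0⟩) = 1 and b = amp(|1⟩) = 0:
new amp(|0⟩) = (0.27616)·a + (-0.961112i)·b = 0.2762
new amp(|1⟩) = (-0.961112i)·a + (0.27616)·b = -0.9611i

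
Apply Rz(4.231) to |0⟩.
(-0.5182 - 0.8553i)|0⟩

Rz(4.231) = [[e^(−iθ/2), 0], [0, e^(iθ/2)]] with e^(±iθ/2) = cos(θ/2) ± i·sin(θ/2); θ = 4.231, cos(θ/2) ≈ -0.518165, sin(θ/2) ≈ 0.855281.
With a = amp(|0⟩) = 1 and b = amp(|1⟩) = 0:
new amp(|0⟩) = (-0.518165 - 0.855281i)·a = (-0.5182 - 0.8553i)
new amp(|1⟩) = (-0.518165 + 0.855281i)·b = 0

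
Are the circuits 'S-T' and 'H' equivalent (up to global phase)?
No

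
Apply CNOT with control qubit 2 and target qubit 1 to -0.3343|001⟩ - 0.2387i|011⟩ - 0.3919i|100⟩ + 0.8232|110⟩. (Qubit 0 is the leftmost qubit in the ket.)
-0.2387i|001⟩ - 0.3343|011⟩ - 0.3919i|100⟩ + 0.8232|110⟩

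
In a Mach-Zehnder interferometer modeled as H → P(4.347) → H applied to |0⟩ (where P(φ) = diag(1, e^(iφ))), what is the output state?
(0.3213 - 0.467i)|0⟩ + (0.6787 + 0.467i)|1⟩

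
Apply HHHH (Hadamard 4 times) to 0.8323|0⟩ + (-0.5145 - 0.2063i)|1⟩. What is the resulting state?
0.8323|0⟩ + (-0.5145 - 0.2063i)|1⟩

H² = I, so an even number of Hadamards cancels: H^4 = I and the state is unchanged.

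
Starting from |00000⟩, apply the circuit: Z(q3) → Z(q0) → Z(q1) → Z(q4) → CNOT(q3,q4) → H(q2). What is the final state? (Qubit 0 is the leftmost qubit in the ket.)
1/√2|00000⟩ + 1/√2|00100⟩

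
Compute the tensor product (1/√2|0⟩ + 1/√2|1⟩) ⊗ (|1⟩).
1/√2|01⟩ + 1/√2|11⟩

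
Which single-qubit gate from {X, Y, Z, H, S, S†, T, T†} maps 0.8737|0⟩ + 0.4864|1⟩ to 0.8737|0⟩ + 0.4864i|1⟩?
S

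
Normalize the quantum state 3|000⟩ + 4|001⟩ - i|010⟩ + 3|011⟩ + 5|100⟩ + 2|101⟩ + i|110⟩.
0.3721|000⟩ + 0.4961|001⟩ - 0.124i|010⟩ + 0.3721|011⟩ + 0.6202|100⟩ + 0.2481|101⟩ + 0.124i|110⟩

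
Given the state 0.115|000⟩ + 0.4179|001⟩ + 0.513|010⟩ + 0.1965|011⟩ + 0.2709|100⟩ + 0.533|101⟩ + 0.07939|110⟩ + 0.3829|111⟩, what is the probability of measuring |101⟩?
0.2841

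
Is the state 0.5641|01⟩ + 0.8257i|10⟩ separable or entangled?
Entangled

Writing the state as a|00⟩ + b|01⟩ + c|10⟩ + d|11⟩, it is a product state iff ad − bc = 0.
Here (a, b, c, d) = (0, 0.5641, 0.8257i, 0): ad − bc = (0)(0) − (0.5641)(0.8257i) = -0.4658i ≠ 0, so the state is entangled.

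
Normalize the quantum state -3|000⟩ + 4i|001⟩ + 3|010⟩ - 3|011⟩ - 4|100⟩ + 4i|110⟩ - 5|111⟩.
-0.3|000⟩ + 0.4i|001⟩ + 0.3|010⟩ - 0.3|011⟩ - 0.4|100⟩ + 0.4i|110⟩ - 1/2|111⟩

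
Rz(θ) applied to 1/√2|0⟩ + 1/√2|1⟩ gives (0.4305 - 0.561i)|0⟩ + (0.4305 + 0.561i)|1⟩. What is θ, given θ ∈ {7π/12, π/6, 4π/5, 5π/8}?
7π/12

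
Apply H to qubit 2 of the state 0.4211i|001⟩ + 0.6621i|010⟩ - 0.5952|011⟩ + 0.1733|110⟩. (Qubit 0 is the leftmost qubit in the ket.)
0.2978i|000⟩ - 0.2978i|001⟩ + (-0.4209 + 0.4682i)|010⟩ + (0.4209 + 0.4682i)|011⟩ + 0.1225|110⟩ + 0.1225|111⟩

H on qubit 2 mixes each pair of kets that differ only in qubit 2: amplitudes (a, b) of (|…0…⟩, |…1…⟩) become ((a + b)/√2, (a − b)/√2). Kets absent from the input have amplitude 0.
(|000⟩, |001⟩): (a, b) = (0, 0.4211i) → (0.2978i, -0.2978i)
(|010⟩, |011⟩): (a, b) = (0.6621i, -0.5952) → ((-0.4209 + 0.4682i), (0.4209 + 0.4682i))
(|110⟩, |111⟩): (a, b) = (0.1733, 0) → (0.1225, 0.1225)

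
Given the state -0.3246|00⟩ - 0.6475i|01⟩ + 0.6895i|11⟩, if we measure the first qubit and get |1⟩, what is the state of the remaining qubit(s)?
i|1⟩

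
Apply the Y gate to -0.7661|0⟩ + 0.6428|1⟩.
-0.6428i|0⟩ - 0.7661i|1⟩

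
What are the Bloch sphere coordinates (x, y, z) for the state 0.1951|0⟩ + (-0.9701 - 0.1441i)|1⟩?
(-0.3785, -0.05623, -0.9238)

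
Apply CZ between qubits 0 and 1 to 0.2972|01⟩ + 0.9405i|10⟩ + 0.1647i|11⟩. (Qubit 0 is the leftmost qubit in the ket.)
0.2972|01⟩ + 0.9405i|10⟩ - 0.1647i|11⟩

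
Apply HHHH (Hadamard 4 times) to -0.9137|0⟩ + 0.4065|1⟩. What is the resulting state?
-0.9137|0⟩ + 0.4065|1⟩

H² = I, so an even number of Hadamards cancels: H^4 = I and the state is unchanged.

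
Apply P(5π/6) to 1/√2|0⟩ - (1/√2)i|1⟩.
1/√2|0⟩ + (1/√8 + 0.6124i)|1⟩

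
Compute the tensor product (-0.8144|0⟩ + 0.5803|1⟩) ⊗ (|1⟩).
-0.8144|01⟩ + 0.5803|11⟩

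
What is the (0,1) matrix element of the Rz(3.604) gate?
0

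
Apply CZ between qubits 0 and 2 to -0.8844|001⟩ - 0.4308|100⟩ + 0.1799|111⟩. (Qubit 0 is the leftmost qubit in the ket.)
-0.8844|001⟩ - 0.4308|100⟩ - 0.1799|111⟩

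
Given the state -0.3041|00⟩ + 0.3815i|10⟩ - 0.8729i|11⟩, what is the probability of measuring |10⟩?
0.1455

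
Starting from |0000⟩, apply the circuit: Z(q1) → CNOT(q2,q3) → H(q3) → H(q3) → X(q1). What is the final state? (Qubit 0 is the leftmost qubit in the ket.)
|0100⟩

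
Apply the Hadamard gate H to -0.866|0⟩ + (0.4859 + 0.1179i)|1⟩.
(-0.2688 + 0.08337i)|0⟩ + (-0.9559 - 0.08337i)|1⟩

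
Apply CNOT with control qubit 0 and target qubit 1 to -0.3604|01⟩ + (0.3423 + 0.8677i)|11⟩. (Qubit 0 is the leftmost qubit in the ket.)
-0.3604|01⟩ + (0.3423 + 0.8677i)|10⟩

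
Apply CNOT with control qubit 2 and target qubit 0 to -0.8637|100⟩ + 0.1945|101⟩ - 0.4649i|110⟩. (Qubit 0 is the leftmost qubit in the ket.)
0.1945|001⟩ - 0.8637|100⟩ - 0.4649i|110⟩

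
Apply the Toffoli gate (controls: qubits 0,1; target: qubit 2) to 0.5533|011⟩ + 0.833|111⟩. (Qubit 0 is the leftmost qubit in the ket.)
0.5533|011⟩ + 0.833|110⟩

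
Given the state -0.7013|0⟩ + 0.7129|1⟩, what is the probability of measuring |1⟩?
0.5082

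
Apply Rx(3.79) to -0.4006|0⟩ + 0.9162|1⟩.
(0.1276 - 0.8685i)|0⟩ + (-0.2919 + 0.3797i)|1⟩

Rx(3.79) = [[cos(θ/2), −i·sin(θ/2)], [−i·sin(θ/2), cos(θ/2)]]; θ = 3.79, cos(θ/2) ≈ -0.318554, sin(θ/2) ≈ 0.947905.
With a = amp(|0⟩) = -0.4006 and b = amp(|1⟩) = 0.9162:
new amp(|0⟩) = (-0.318554)·a + (-0.947905i)·b = (0.1276 - 0.8685i)
new amp(|1⟩) = (-0.947905i)·a + (-0.318554)·b = (-0.2919 + 0.3797i)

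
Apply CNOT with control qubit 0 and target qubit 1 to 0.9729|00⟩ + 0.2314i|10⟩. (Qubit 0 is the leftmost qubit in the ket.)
0.9729|00⟩ + 0.2314i|11⟩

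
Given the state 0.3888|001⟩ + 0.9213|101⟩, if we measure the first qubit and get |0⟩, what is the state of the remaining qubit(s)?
|01⟩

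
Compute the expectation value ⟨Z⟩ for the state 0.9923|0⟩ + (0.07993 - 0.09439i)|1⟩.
0.9694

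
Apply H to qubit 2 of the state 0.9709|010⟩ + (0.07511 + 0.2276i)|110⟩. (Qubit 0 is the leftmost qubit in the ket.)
0.6865|010⟩ + 0.6865|011⟩ + (0.05311 + 0.1609i)|110⟩ + (0.05311 + 0.1609i)|111⟩

H on qubit 2 mixes each pair of kets that differ only in qubit 2: amplitudes (a, b) of (|…0…⟩, |…1…⟩) become ((a + b)/√2, (a − b)/√2). Kets absent from the input have amplitude 0.
(|010⟩, |011⟩): (a, b) = (0.9709, 0) → (0.6865, 0.6865)
(|110⟩, |111⟩): (a, b) = ((0.07511 + 0.2276i), 0) → ((0.05311 + 0.1609i), (0.05311 + 0.1609i))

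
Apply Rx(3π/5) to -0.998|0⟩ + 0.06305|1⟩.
(-0.5866 - 0.05101i)|0⟩ + (0.03706 + 0.8074i)|1⟩

Rx(3π/5) = [[cos(θ/2), −i·sin(θ/2)], [−i·sin(θ/2), cos(θ/2)]]; θ = 3π/5, cos(θ/2) ≈ 0.587785, sin(θ/2) ≈ 0.809017.
With a = amp(|0⟩) = -0.998 and b = amp(|1⟩) = 0.06305:
new amp(|0⟩) = (0.587785)·a + (-0.809017i)·b = (-0.5866 - 0.05101i)
new amp(|1⟩) = (-0.809017i)·a + (0.587785)·b = (0.03706 + 0.8074i)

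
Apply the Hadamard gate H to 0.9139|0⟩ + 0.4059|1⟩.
0.9332|0⟩ + 0.3592|1⟩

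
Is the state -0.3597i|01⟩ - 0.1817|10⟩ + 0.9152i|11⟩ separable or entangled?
Entangled

Writing the state as a|00⟩ + b|01⟩ + c|10⟩ + d|11⟩, it is a product state iff ad − bc = 0.
Here (a, b, c, d) = (0, -0.3597i, -0.1817, 0.9152i): ad − bc = (0)(0.9152i) − (-0.3597i)(-0.1817) = -0.06536i ≠ 0, so the state is entangled.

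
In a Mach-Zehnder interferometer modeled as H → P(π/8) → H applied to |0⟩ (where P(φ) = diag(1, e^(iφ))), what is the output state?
(0.9619 + 0.1913i)|0⟩ + (0.03806 - 0.1913i)|1⟩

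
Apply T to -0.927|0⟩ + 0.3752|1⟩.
-0.927|0⟩ + (0.2653 + 0.2653i)|1⟩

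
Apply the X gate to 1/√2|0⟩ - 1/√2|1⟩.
-1/√2|0⟩ + 1/√2|1⟩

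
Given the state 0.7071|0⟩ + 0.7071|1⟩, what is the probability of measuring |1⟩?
0.5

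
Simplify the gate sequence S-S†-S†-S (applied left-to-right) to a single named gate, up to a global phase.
I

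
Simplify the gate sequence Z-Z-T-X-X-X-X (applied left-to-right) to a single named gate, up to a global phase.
T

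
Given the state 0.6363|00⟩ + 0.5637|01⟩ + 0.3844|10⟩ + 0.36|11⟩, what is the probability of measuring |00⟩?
0.4049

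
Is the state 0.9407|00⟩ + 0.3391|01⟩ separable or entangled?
Separable

Writing the state as a|00⟩ + b|01⟩ + c|10⟩ + d|11⟩, it is a product state iff ad − bc = 0.
Here (a, b, c, d) = (0.9407, 0.3391, 0, 0): ad − bc = (0.9407)(0) − (0.3391)(0) = 0, so the state is separable.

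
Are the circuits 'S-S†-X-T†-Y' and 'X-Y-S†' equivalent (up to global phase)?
No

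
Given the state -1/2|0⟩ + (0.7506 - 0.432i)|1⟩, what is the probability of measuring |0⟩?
1/4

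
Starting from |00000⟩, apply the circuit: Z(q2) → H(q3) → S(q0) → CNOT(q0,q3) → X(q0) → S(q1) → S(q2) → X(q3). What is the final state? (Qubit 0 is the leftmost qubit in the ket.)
1/√2|10000⟩ + 1/√2|10010⟩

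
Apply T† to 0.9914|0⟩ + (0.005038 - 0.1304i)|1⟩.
0.9914|0⟩ + (-0.08864 - 0.09577i)|1⟩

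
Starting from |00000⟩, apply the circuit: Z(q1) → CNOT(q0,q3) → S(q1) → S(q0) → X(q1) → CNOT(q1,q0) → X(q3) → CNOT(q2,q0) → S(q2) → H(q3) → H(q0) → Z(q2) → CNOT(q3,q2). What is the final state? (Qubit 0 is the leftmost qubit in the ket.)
1/2|01000⟩ - 1/2|01110⟩ - 1/2|11000⟩ + 1/2|11110⟩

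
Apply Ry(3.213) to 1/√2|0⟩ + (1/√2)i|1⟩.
(-0.02524 - 0.7067i)|0⟩ + (0.7067 - 0.02524i)|1⟩

Ry(3.213) = [[cos(θ/2), −sin(θ/2)], [sin(θ/2), cos(θ/2)]]; θ = 3.213, cos(θ/2) ≈ -0.0356961, sin(θ/2) ≈ 0.999363.
With a = amp(|0⟩) = 1/√2 and b = amp(|1⟩) = (1/√2)i:
new amp(|0⟩) = (-0.0356961)·a + (-0.999363)·b = (-0.02524 - 0.7067i)
new amp(|1⟩) = (0.999363)·a + (-0.0356961)·b = (0.7067 - 0.02524i)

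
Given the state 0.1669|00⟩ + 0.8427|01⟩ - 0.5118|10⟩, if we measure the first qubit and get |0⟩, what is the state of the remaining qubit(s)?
0.1943|0⟩ + 0.9809|1⟩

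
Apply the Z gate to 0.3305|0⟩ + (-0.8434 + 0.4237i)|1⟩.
0.3305|0⟩ + (0.8434 - 0.4237i)|1⟩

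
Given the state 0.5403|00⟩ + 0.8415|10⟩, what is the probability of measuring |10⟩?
0.7081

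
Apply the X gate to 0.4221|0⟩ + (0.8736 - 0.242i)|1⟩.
(0.8736 - 0.242i)|0⟩ + 0.4221|1⟩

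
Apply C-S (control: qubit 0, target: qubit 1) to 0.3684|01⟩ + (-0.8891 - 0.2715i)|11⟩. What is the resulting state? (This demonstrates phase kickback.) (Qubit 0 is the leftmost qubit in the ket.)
0.3684|01⟩ + (0.2715 - 0.8891i)|11⟩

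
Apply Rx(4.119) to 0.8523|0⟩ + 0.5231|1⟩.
(-0.4001 - 0.4619i)|0⟩ + (-0.2456 - 0.7525i)|1⟩

Rx(4.119) = [[cos(θ/2), −i·sin(θ/2)], [−i·sin(θ/2), cos(θ/2)]]; θ = 4.119, cos(θ/2) ≈ -0.469482, sin(θ/2) ≈ 0.882942.
With a = amp(|0⟩) = 0.8523 and b = amp(|1⟩) = 0.5231:
new amp(|0⟩) = (-0.469482)·a + (-0.882942i)·b = (-0.4001 - 0.4619i)
new amp(|1⟩) = (-0.882942i)·a + (-0.469482)·b = (-0.2456 - 0.7525i)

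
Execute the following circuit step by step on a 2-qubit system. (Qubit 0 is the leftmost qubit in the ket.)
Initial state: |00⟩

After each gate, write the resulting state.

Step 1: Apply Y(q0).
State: i|10⟩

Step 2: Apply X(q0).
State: i|00⟩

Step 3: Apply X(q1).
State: i|01⟩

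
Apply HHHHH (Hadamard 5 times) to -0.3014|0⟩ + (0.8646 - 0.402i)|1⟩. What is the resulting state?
(0.3982 - 0.2843i)|0⟩ + (-0.8245 + 0.2843i)|1⟩

H² = I, so H^5 = H: a single Hadamard. With (a, b) = (-0.3014, (0.8646 - 0.402i)), H gives ((a + b)/√2, (a − b)/√2) = ((0.3982 - 0.2843i), (-0.8245 + 0.2843i)).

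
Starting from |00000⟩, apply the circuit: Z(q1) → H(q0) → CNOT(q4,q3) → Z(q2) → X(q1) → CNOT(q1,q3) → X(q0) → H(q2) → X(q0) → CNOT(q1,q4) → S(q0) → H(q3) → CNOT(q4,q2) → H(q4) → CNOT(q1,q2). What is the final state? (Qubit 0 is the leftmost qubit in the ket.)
0.25|01000⟩ - 0.25|01001⟩ - 0.25|01010⟩ + 0.25|01011⟩ + 0.25|01100⟩ - 0.25|01101⟩ - 0.25|01110⟩ + 0.25|01111⟩ + 0.25i|11000⟩ - 0.25i|11001⟩ - 0.25i|11010⟩ + 0.25i|11011⟩ + 0.25i|11100⟩ - 0.25i|11101⟩ - 0.25i|11110⟩ + 0.25i|11111⟩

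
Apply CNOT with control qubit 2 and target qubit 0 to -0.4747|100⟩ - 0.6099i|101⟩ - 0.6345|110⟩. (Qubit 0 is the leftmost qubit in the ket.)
-0.6099i|001⟩ - 0.4747|100⟩ - 0.6345|110⟩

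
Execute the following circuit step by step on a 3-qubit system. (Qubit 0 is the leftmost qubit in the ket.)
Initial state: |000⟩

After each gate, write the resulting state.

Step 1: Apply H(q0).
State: 1/√2|000⟩ + 1/√2|100⟩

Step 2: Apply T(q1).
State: 1/√2|000⟩ + 1/√2|100⟩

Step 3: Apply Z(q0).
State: 1/√2|000⟩ - 1/√2|100⟩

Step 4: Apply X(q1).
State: 1/√2|010⟩ - 1/√2|110⟩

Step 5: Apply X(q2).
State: 1/√2|011⟩ - 1/√2|111⟩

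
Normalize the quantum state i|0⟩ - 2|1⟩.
(1/√5)i|0⟩ - 0.8944|1⟩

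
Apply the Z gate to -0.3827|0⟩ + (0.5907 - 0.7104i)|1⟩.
-0.3827|0⟩ + (-0.5907 + 0.7104i)|1⟩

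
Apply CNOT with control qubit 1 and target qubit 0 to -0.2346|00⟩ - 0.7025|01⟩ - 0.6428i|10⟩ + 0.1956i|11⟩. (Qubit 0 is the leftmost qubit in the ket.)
-0.2346|00⟩ + 0.1956i|01⟩ - 0.6428i|10⟩ - 0.7025|11⟩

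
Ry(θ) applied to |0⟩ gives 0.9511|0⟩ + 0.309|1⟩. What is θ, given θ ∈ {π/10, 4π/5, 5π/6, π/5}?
π/5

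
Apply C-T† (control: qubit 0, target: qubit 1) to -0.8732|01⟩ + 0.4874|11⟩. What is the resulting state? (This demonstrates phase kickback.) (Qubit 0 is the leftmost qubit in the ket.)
-0.8732|01⟩ + (0.3446 - 0.3446i)|11⟩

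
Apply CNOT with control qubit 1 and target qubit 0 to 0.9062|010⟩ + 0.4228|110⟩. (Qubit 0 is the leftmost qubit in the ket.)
0.4228|010⟩ + 0.9062|110⟩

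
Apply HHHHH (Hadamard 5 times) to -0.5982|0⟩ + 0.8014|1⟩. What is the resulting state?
0.1437|0⟩ - 0.9897|1⟩

H² = I, so H^5 = H: a single Hadamard. With (a, b) = (-0.5982, 0.8014), H gives ((a + b)/√2, (a − b)/√2) = (0.1437, -0.9897).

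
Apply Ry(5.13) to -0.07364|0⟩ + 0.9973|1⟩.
-0.482|0⟩ - 0.8762|1⟩

Ry(5.13) = [[cos(θ/2), −sin(θ/2)], [sin(θ/2), cos(θ/2)]]; θ = 5.13, cos(θ/2) ≈ -0.838325, sin(θ/2) ≈ 0.545171.
With a = amp(|0⟩) = -0.07364 and b = amp(|1⟩) = 0.9973:
new amp(|0⟩) = (-0.838325)·a + (-0.545171)·b = -0.482
new amp(|1⟩) = (0.545171)·a + (-0.838325)·b = -0.8762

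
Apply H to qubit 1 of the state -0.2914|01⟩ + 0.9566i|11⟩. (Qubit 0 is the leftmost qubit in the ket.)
-0.2061|00⟩ + 0.2061|01⟩ + 0.6764i|10⟩ - 0.6764i|11⟩

H on qubit 1 mixes each pair of kets that differ only in qubit 1: amplitudes (a, b) of (|…0…⟩, |…1…⟩) become ((a + b)/√2, (a − b)/√2). Kets absent from the input have amplitude 0.
(|00⟩, |01⟩): (a, b) = (0, -0.2914) → (-0.2061, 0.2061)
(|10⟩, |11⟩): (a, b) = (0, 0.9566i) → (0.6764i, -0.6764i)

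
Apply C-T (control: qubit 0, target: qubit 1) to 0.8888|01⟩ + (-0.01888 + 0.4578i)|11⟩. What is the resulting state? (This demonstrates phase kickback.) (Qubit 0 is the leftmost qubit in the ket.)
0.8888|01⟩ + (-0.3371 + 0.3104i)|11⟩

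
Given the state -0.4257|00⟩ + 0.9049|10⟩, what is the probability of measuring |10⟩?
0.8188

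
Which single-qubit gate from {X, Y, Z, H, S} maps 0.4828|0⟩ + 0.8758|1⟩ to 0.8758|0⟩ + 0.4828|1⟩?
X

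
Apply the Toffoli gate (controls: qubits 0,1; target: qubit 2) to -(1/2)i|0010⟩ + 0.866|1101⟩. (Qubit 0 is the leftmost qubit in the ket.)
-(1/2)i|0010⟩ + 0.866|1111⟩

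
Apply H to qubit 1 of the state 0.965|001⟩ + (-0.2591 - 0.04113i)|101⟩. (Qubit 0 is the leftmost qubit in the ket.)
0.6824|001⟩ + 0.6824|011⟩ + (-0.1832 - 0.02908i)|101⟩ + (-0.1832 - 0.02908i)|111⟩

H on qubit 1 mixes each pair of kets that differ only in qubit 1: amplitudes (a, b) of (|…0…⟩, |…1…⟩) become ((a + b)/√2, (a − b)/√2). Kets absent from the input have amplitude 0.
(|001⟩, |011⟩): (a, b) = (0.965, 0) → (0.6824, 0.6824)
(|101⟩, |111⟩): (a, b) = ((-0.2591 - 0.04113i), 0) → ((-0.1832 - 0.02908i), (-0.1832 - 0.02908i))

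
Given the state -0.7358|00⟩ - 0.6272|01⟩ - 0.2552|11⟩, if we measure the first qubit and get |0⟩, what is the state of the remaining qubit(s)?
-0.761|0⟩ - 0.6487|1⟩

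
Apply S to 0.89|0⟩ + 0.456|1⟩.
0.89|0⟩ + 0.456i|1⟩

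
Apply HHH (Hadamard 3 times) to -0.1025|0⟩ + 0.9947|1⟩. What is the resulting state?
0.6309|0⟩ - 0.7758|1⟩

H² = I, so H^3 = H: a single Hadamard. With (a, b) = (-0.1025, 0.9947), H gives ((a + b)/√2, (a − b)/√2) = (0.6309, -0.7758).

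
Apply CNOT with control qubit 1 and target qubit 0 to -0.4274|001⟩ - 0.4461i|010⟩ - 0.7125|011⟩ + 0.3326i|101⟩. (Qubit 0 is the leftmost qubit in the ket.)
-0.4274|001⟩ + 0.3326i|101⟩ - 0.4461i|110⟩ - 0.7125|111⟩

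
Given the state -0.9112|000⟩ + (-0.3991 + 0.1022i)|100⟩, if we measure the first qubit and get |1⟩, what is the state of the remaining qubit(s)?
(-0.9687 + 0.2481i)|00⟩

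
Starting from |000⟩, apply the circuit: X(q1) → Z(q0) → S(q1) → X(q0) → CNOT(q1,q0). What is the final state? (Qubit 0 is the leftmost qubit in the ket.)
i|010⟩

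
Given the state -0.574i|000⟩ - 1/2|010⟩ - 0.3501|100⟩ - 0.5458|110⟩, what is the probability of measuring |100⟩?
0.1226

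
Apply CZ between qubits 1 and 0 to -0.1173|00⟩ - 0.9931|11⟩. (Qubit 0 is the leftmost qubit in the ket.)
-0.1173|00⟩ + 0.9931|11⟩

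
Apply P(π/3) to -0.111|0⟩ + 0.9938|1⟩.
-0.111|0⟩ + (0.4969 + 0.8607i)|1⟩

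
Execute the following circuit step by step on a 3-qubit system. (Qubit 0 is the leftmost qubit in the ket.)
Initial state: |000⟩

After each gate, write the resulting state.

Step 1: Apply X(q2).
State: |001⟩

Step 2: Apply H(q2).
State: 1/√2|000⟩ - 1/√2|001⟩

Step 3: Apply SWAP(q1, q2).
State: 1/√2|000⟩ - 1/√2|010⟩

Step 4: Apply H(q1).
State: |010⟩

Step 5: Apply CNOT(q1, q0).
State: |110⟩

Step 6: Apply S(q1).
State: i|110⟩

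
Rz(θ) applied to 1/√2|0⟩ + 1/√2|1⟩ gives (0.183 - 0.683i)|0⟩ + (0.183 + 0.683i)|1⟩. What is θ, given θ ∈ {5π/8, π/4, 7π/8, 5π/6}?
5π/6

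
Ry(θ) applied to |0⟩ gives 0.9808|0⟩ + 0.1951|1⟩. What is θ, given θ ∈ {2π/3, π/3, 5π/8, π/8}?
π/8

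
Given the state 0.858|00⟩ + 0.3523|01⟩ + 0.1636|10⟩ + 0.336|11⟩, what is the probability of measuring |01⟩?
0.1241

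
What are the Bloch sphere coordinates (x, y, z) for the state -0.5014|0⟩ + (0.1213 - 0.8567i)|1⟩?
(-0.1216, 0.8591, -0.4972)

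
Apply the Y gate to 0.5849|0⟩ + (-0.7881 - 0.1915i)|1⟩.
(-0.1915 + 0.7881i)|0⟩ + 0.5849i|1⟩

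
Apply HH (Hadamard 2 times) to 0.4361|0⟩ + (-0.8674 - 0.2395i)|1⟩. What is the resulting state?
0.4361|0⟩ + (-0.8674 - 0.2395i)|1⟩

H² = I, so an even number of Hadamards cancels: H^2 = I and the state is unchanged.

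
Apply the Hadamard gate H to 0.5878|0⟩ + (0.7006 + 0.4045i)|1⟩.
(0.911 + 0.286i)|0⟩ + (-0.07976 - 0.286i)|1⟩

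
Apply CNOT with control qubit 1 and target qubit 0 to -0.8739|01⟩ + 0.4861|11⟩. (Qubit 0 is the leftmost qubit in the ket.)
0.4861|01⟩ - 0.8739|11⟩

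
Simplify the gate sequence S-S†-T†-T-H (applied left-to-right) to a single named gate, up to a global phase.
H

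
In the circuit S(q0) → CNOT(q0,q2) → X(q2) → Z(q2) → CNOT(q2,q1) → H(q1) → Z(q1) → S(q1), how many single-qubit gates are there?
6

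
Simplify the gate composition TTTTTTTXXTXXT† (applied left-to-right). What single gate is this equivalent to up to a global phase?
T†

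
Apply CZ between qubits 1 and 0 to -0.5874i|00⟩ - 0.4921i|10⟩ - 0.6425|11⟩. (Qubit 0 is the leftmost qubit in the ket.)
-0.5874i|00⟩ - 0.4921i|10⟩ + 0.6425|11⟩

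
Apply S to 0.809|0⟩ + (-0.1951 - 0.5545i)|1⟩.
0.809|0⟩ + (0.5545 - 0.1951i)|1⟩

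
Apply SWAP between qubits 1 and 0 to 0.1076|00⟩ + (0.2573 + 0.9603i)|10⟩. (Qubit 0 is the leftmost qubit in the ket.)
0.1076|00⟩ + (0.2573 + 0.9603i)|01⟩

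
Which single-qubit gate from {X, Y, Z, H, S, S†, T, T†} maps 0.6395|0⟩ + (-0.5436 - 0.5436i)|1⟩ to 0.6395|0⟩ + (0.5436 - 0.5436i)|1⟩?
S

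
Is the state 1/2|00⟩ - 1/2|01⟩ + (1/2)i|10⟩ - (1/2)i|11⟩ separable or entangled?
Separable

Writing the state as a|00⟩ + b|01⟩ + c|10⟩ + d|11⟩, it is a product state iff ad − bc = 0.
Here (a, b, c, d) = (1/2, -1/2, (1/2)i, -(1/2)i): ad − bc = (1/2)(-(1/2)i) − (-1/2)((1/2)i) = 0, so the state is separable.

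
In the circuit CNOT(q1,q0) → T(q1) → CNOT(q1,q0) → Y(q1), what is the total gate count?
4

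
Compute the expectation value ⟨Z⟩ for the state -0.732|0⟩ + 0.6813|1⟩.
0.07165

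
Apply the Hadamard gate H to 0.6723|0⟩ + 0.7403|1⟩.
0.9989|0⟩ - 0.04808|1⟩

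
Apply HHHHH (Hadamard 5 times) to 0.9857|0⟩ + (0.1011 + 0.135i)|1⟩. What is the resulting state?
(0.7685 + 0.09546i)|0⟩ + (0.6255 - 0.09546i)|1⟩

H² = I, so H^5 = H: a single Hadamard. With (a, b) = (0.9857, (0.1011 + 0.135i)), H gives ((a + b)/√2, (a − b)/√2) = ((0.7685 + 0.09546i), (0.6255 - 0.09546i)).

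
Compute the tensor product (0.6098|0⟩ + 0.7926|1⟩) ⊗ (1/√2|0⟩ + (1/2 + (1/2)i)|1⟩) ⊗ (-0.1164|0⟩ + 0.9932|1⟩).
-0.05019|000⟩ + 0.4283|001⟩ + (-0.03549 - 0.03549i)|010⟩ + (0.3028 + 0.3028i)|011⟩ - 0.06524|100⟩ + 0.5566|101⟩ + (-0.04613 - 0.04613i)|110⟩ + (0.3936 + 0.3936i)|111⟩

amp(|b₁b₂…⟩) = product of the factor amplitudes for bits b₁, b₂, …; only kets whose every factor amplitude is nonzero survive.
|000⟩: (0.6098)(1/√2)(-0.1164) = -0.05019
|001⟩: (0.6098)(1/√2)(0.9932) = 0.4283
|010⟩: (0.6098)(1/2 + (1/2)i)(-0.1164) = (-0.03549 - 0.03549i)
|011⟩: (0.6098)(1/2 + (1/2)i)(0.9932) = (0.3028 + 0.3028i)
|100⟩: (0.7926)(1/√2)(-0.1164) = -0.06524
|101⟩: (0.7926)(1/√2)(0.9932) = 0.5566
|110⟩: (0.7926)(1/2 + (1/2)i)(-0.1164) = (-0.04613 - 0.04613i)
|111⟩: (0.7926)(1/2 + (1/2)i)(0.9932) = (0.3936 + 0.3936i)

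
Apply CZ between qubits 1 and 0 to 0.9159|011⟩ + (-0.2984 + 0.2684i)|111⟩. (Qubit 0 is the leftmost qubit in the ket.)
0.9159|011⟩ + (0.2984 - 0.2684i)|111⟩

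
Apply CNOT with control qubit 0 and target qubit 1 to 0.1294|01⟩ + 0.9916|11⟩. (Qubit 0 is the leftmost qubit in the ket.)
0.1294|01⟩ + 0.9916|10⟩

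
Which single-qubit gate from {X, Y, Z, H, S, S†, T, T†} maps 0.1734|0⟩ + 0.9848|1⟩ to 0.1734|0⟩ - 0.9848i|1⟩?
S†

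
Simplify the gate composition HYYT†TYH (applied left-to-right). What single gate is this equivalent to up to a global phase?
Y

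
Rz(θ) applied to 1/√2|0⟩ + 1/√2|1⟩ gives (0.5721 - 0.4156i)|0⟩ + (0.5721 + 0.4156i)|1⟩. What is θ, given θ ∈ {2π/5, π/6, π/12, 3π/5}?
2π/5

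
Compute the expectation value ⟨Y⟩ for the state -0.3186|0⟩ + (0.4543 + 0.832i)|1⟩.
-0.5302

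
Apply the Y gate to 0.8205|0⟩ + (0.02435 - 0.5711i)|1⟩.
(-0.5711 - 0.02435i)|0⟩ + 0.8205i|1⟩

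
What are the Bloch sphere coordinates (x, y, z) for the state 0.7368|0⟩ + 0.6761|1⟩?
(0.9963, 0, 0.08576)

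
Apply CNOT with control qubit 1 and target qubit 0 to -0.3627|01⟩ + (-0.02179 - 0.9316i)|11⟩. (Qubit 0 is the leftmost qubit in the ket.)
(-0.02179 - 0.9316i)|01⟩ - 0.3627|11⟩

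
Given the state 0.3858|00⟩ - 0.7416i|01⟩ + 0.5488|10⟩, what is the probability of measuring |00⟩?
0.1488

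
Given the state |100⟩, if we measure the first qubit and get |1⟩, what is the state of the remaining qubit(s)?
|00⟩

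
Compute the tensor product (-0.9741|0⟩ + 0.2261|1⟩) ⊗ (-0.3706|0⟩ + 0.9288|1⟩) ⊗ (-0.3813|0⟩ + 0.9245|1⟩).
-0.1376|000⟩ + 0.3337|001⟩ + 0.345|010⟩ - 0.8364|011⟩ + 0.03195|100⟩ - 0.07747|101⟩ - 0.08007|110⟩ + 0.1941|111⟩

amp(|b₁b₂…⟩) = product of the factor amplitudes for bits b₁, b₂, …; only kets whose every factor amplitude is nonzero survive.
|000⟩: (-0.9741)(-0.3706)(-0.3813) = -0.1376
|001⟩: (-0.9741)(-0.3706)(0.9245) = 0.3337
|010⟩: (-0.9741)(0.9288)(-0.3813) = 0.345
|011⟩: (-0.9741)(0.9288)(0.9245) = -0.8364
|100⟩: (0.2261)(-0.3706)(-0.3813) = 0.03195
|101⟩: (0.2261)(-0.3706)(0.9245) = -0.07747
|110⟩: (0.2261)(0.9288)(-0.3813) = -0.08007
|111⟩: (0.2261)(0.9288)(0.9245) = 0.1941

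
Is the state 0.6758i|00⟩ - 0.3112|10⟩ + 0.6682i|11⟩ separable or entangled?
Entangled

Writing the state as a|00⟩ + b|01⟩ + c|10⟩ + d|11⟩, it is a product state iff ad − bc = 0.
Here (a, b, c, d) = (0.6758i, 0, -0.3112, 0.6682i): ad − bc = (0.6758i)(0.6682i) − (0)(-0.3112) = -0.4516 ≠ 0, so the state is entangled.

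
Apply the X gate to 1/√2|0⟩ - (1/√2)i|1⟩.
-(1/√2)i|0⟩ + 1/√2|1⟩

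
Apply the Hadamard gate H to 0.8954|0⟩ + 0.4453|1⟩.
0.948|0⟩ + 0.3183|1⟩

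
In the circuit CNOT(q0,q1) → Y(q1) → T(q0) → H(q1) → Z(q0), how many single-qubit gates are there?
4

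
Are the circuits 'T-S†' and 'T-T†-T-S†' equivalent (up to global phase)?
Yes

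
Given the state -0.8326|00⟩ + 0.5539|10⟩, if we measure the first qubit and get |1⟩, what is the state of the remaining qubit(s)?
|0⟩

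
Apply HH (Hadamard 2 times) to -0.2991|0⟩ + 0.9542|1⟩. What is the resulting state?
-0.2991|0⟩ + 0.9542|1⟩

H² = I, so an even number of Hadamards cancels: H^2 = I and the state is unchanged.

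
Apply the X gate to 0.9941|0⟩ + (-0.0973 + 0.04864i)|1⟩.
(-0.0973 + 0.04864i)|0⟩ + 0.9941|1⟩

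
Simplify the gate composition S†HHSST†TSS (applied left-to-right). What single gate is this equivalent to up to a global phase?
S†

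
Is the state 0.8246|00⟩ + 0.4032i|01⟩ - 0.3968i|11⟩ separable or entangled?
Entangled

Writing the state as a|00⟩ + b|01⟩ + c|10⟩ + d|11⟩, it is a product state iff ad − bc = 0.
Here (a, b, c, d) = (0.8246, 0.4032i, 0, -0.3968i): ad − bc = (0.8246)(-0.3968i) − (0.4032i)(0) = -0.3272i ≠ 0, so the state is entangled.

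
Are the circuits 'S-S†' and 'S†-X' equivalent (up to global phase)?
No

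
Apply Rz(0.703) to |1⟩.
(0.9389 + 0.3443i)|1⟩

Rz(0.703) = [[e^(−iθ/2), 0], [0, e^(iθ/2)]] with e^(±iθ/2) = cos(θ/2) ± i·sin(θ/2); θ = 0.703, cos(θ/2) ≈ 0.938857, sin(θ/2) ≈ 0.344306.
With a = amp(|0⟩) = 0 and b = amp(|1⟩) = 1:
new amp(|0⟩) = (0.938857 - 0.344306i)·a = 0
new amp(|1⟩) = (0.938857 + 0.344306i)·b = (0.9389 + 0.3443i)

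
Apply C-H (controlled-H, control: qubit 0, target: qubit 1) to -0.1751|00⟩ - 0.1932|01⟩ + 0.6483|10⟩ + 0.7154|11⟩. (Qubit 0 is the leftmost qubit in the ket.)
-0.1751|00⟩ - 0.1932|01⟩ + 0.9643|10⟩ - 0.04745|11⟩

C-H leaves the control-|0⟩ kets |00⟩, |01⟩ unchanged and applies H to qubit 1 on the control-|1⟩ pair (|10⟩, |11⟩).
H = [[1/√2, 1/√2], [1/√2, -1/√2]].
With a = amp(|10⟩) = 0.6483 and b = amp(|11⟩) = 0.7154:
new amp(|10⟩) = (1/√2)·a + (1/√2)·b = 0.9643
new amp(|11⟩) = (1/√2)·a + (-1/√2)·b = -0.04745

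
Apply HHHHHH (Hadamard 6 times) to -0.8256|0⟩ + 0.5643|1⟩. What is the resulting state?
-0.8256|0⟩ + 0.5643|1⟩

H² = I, so an even number of Hadamards cancels: H^6 = I and the state is unchanged.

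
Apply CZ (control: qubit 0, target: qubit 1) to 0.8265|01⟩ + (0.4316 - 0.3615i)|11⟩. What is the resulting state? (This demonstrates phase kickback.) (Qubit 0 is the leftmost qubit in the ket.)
0.8265|01⟩ + (-0.4316 + 0.3615i)|11⟩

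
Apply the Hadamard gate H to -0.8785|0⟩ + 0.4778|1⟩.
-0.2833|0⟩ - 0.959|1⟩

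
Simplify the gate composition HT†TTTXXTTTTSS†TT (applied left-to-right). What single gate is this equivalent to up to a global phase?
H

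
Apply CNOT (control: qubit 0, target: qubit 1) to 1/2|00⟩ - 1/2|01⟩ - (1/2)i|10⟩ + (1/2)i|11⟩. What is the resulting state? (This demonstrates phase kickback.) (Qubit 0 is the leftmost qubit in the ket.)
1/2|00⟩ - 1/2|01⟩ + (1/2)i|10⟩ - (1/2)i|11⟩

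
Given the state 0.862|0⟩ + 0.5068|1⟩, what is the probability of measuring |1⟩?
0.2568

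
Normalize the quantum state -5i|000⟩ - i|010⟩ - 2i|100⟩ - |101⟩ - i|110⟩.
-0.8839i|000⟩ - 0.1768i|010⟩ - (1/√8)i|100⟩ - 0.1768|101⟩ - 0.1768i|110⟩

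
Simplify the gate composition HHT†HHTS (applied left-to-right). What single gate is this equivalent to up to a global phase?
S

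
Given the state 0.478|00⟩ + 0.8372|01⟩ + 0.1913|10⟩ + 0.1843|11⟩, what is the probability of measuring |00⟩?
0.2285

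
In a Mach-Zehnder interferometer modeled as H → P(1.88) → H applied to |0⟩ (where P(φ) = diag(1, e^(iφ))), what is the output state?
(0.3478 + 0.4763i)|0⟩ + (0.6522 - 0.4763i)|1⟩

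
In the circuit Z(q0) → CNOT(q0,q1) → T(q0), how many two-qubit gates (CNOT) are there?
1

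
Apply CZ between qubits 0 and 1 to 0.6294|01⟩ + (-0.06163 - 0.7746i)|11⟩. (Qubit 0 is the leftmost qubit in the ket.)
0.6294|01⟩ + (0.06163 + 0.7746i)|11⟩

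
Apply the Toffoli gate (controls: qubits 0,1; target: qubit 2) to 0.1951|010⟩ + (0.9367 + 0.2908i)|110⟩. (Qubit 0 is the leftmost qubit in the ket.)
0.1951|010⟩ + (0.9367 + 0.2908i)|111⟩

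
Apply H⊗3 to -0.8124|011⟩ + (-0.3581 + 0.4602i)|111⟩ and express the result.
(-0.4138 + 0.1627i)|000⟩ + (0.4138 - 0.1627i)|001⟩ + (0.4138 - 0.1627i)|010⟩ + (-0.4138 + 0.1627i)|011⟩ + (-0.1606 - 0.1627i)|100⟩ + (0.1606 + 0.1627i)|101⟩ + (0.1606 + 0.1627i)|110⟩ + (-0.1606 - 0.1627i)|111⟩

H⊗3 gives amp(|y⟩) = (1/2√2) Σ_x (−1)^(x·y) amp(|x⟩), where x·y is the number of positions in which both x and y have a 1.
|000⟩: (-0.8124 + (-0.3581 + 0.4602i))/(2√2) = (-0.4138 + 0.1627i)
|001⟩: (0.8124 - (-0.3581 + 0.4602i))/(2√2) = (0.4138 - 0.1627i)
|010⟩: (0.8124 - (-0.3581 + 0.4602i))/(2√2) = (0.4138 - 0.1627i)
|011⟩: (-0.8124 + (-0.3581 + 0.4602i))/(2√2) = (-0.4138 + 0.1627i)
|100⟩: (-0.8124 - (-0.3581 + 0.4602i))/(2√2) = (-0.1606 - 0.1627i)
|101⟩: (0.8124 + (-0.3581 + 0.4602i))/(2√2) = (0.1606 + 0.1627i)
|110⟩: (0.8124 + (-0.3581 + 0.4602i))/(2√2) = (0.1606 + 0.1627i)
|111⟩: (-0.8124 - (-0.3581 + 0.4602i))/(2√2) = (-0.1606 - 0.1627i)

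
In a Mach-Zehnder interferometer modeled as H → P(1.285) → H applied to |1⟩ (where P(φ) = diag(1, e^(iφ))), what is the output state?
(0.359 - 0.4797i)|0⟩ + (0.641 + 0.4797i)|1⟩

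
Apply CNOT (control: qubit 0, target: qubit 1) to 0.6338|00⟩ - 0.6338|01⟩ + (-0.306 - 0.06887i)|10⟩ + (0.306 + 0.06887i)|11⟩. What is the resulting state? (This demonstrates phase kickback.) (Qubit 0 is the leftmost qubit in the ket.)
0.6338|00⟩ - 0.6338|01⟩ + (0.306 + 0.06887i)|10⟩ + (-0.306 - 0.06887i)|11⟩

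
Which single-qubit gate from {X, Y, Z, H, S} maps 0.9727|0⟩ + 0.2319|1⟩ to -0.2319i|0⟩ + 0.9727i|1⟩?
Y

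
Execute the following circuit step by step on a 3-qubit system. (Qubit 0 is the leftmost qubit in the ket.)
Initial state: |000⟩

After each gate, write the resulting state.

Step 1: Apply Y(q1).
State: i|010⟩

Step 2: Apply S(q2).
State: i|010⟩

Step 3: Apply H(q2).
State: (1/√2)i|010⟩ + (1/√2)i|011⟩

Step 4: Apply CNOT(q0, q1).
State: (1/√2)i|010⟩ + (1/√2)i|011⟩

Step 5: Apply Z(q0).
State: (1/√2)i|010⟩ + (1/√2)i|011⟩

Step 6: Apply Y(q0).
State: -1/√2|110⟩ - 1/√2|111⟩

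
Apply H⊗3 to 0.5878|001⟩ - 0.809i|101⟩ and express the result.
(0.2078 - 0.286i)|000⟩ + (-0.2078 + 0.286i)|001⟩ + (0.2078 - 0.286i)|010⟩ + (-0.2078 + 0.286i)|011⟩ + (0.2078 + 0.286i)|100⟩ + (-0.2078 - 0.286i)|101⟩ + (0.2078 + 0.286i)|110⟩ + (-0.2078 - 0.286i)|111⟩

H⊗3 gives amp(|y⟩) = (1/2√2) Σ_x (−1)^(x·y) amp(|x⟩), where x·y is the number of positions in which both x and y have a 1.
|000⟩: (0.5878 - 0.809i)/(2√2) = (0.2078 - 0.286i)
|001⟩: (-0.5878 + 0.809i)/(2√2) = (-0.2078 + 0.286i)
|010⟩: (0.5878 - 0.809i)/(2√2) = (0.2078 - 0.286i)
|011⟩: (-0.5878 + 0.809i)/(2√2) = (-0.2078 + 0.286i)
|100⟩: (0.5878 + 0.809i)/(2√2) = (0.2078 + 0.286i)
|101⟩: (-0.5878 - 0.809i)/(2√2) = (-0.2078 - 0.286i)
|110⟩: (0.5878 + 0.809i)/(2√2) = (0.2078 + 0.286i)
|111⟩: (-0.5878 - 0.809i)/(2√2) = (-0.2078 - 0.286i)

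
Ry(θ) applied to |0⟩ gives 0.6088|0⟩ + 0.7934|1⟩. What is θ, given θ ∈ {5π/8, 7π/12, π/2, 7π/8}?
7π/12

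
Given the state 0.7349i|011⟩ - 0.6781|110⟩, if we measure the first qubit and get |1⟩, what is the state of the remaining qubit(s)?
-|10⟩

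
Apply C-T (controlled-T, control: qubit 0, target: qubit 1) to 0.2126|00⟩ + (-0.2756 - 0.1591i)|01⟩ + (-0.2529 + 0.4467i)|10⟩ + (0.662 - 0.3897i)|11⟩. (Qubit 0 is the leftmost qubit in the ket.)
0.2126|00⟩ + (-0.2756 - 0.1591i)|01⟩ + (-0.2529 + 0.4467i)|10⟩ + (0.7437 + 0.1925i)|11⟩

C-T leaves the control-|0⟩ kets |00⟩, |01⟩ unchanged and applies T to qubit 1 on the control-|1⟩ pair (|10⟩, |11⟩).
T = [[1, 0], [0, (1/√2 + (1/√2)i)]].
With a = amp(|10⟩) = (-0.2529 + 0.4467i) and b = amp(|11⟩) = (0.662 - 0.3897i):
new amp(|10⟩) = (1)·a = (-0.2529 + 0.4467i)
new amp(|11⟩) = (1/√2 + (1/√2)i)·b = (0.7437 + 0.1925i)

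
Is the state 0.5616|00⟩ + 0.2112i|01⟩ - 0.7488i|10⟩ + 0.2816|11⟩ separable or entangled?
Separable

Writing the state as a|00⟩ + b|01⟩ + c|10⟩ + d|11⟩, it is a product state iff ad − bc = 0.
Here (a, b, c, d) = (0.5616, 0.2112i, -0.7488i, 0.2816): ad − bc = (0.5616)(0.2816) − (0.2112i)(-0.7488i) = 0, so the state is separable.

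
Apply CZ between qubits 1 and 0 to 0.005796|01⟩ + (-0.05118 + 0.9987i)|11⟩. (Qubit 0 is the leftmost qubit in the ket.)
0.005796|01⟩ + (0.05118 - 0.9987i)|11⟩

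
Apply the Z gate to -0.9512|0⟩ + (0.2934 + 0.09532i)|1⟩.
-0.9512|0⟩ + (-0.2934 - 0.09532i)|1⟩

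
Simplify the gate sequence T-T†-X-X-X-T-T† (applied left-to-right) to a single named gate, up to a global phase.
X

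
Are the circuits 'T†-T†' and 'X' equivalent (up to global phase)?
No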